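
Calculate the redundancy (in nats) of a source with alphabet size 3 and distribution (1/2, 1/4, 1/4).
0.0589 nats

Redundancy measures how far a source is from maximum entropy:
R = H_max - H(X)

Maximum entropy for 3 symbols: H_max = log_e(3) = 1.0986 nats
Actual entropy: H(X) = 1.0397 nats
Redundancy: R = 1.0986 - 1.0397 = 0.0589 nats

This redundancy represents potential for compression: the source could be compressed by 0.0589 nats per symbol.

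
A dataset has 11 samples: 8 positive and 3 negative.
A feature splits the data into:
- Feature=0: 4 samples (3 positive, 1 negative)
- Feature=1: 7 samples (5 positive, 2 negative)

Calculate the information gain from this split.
0.0011 bits

Information Gain = H(Y) - H(Y|Feature)

Before split:
P(positive) = 8/11 = 0.7273
H(Y) = 0.8454 bits

After split:
Feature=0: H = 0.8113 bits (weight = 4/11)
Feature=1: H = 0.8631 bits (weight = 7/11)
H(Y|Feature) = (4/11)×0.8113 + (7/11)×0.8631 = 0.8443 bits

Information Gain = 0.8454 - 0.8443 = 0.0011 bits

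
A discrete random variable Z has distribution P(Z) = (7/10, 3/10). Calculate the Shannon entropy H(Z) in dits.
0.2653 dits

Shannon entropy is H(X) = -Σ p(x) log p(x).

For P = (7/10, 3/10):
H = -7/10 × log_10(7/10) -3/10 × log_10(3/10)
H = 0.2653 dits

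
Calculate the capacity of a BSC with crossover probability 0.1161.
0.4820 bits

For a binary symmetric channel (BSC) with error probability p:
Capacity C = 1 - H(p) bits per symbol

where H(p) = -p log₂(p) - (1-p) log₂(1-p) is the binary entropy function.

H(0.1161) = 0.5180 bits
C = 1 - 0.5180 = 0.4820 bits per symbol

This means we can reliably transmit up to 0.4820 bits of information per channel use.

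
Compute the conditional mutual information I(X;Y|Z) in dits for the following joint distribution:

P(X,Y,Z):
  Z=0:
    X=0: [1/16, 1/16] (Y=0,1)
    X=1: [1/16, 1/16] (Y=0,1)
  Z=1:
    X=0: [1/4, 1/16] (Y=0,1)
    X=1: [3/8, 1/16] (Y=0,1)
0.0009 dits

Conditional mutual information: I(X;Y|Z) = H(X|Z) + H(Y|Z) - H(X,Y|Z)

H(Z) = 0.2442
H(X,Z) = 0.5407 → H(X|Z) = 0.2965
H(Y,Z) = 0.4662 → H(Y|Z) = 0.2220
H(X,Y,Z) = 0.7618 → H(X,Y|Z) = 0.5176

I(X;Y|Z) = 0.2965 + 0.2220 - 0.5176 = 0.0009 dits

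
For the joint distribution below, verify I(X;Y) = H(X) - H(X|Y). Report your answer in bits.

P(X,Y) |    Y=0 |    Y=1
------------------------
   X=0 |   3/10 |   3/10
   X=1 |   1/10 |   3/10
I(X;Y) = 0.0464 bits

Mutual information has multiple equivalent forms:
- I(X;Y) = H(X) - H(X|Y)
- I(X;Y) = H(Y) - H(Y|X)
- I(X;Y) = H(X) + H(Y) - H(X,Y)

Computing all quantities:
H(X) = 0.9710, H(Y) = 0.9710, H(X,Y) = 1.8955
H(X|Y) = 0.9245, H(Y|X) = 0.9245

Verification:
H(X) - H(X|Y) = 0.9710 - 0.9245 = 0.0464
H(Y) - H(Y|X) = 0.9710 - 0.9245 = 0.0464
H(X) + H(Y) - H(X,Y) = 0.9710 + 0.9710 - 1.8955 = 0.0464

All forms give I(X;Y) = 0.0464 bits. ✓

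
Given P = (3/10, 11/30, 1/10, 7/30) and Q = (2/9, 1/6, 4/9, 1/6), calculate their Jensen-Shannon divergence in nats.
0.0838 nats

Jensen-Shannon divergence is:
JSD(P||Q) = 0.5 × D_KL(P||M) + 0.5 × D_KL(Q||M)
where M = 0.5 × (P + Q) is the mixture distribution.

M = 0.5 × (3/10, 11/30, 1/10, 7/30) + 0.5 × (2/9, 1/6, 4/9, 1/6) = (0.261111, 4/15, 0.272222, 1/5)

D_KL(P||M) = 0.0942 nats
D_KL(Q||M) = 0.0733 nats

JSD(P||Q) = 0.5 × 0.0942 + 0.5 × 0.0733 = 0.0838 nats

Unlike KL divergence, JSD is symmetric and bounded: 0 ≤ JSD ≤ log(2).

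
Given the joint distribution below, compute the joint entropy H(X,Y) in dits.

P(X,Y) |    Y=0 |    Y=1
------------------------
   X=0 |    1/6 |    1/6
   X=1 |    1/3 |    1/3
0.5775 dits

Joint entropy is H(X,Y) = -Σ_{x,y} p(x,y) log p(x,y).

Summing over all non-zero entries:
H(X,Y) = -[1/6·log_10(1/6) + 1/6·log_10(1/6) + 1/3·log_10(1/3) + 1/3·log_10(1/3)]
H(X,Y) = 0.5775 dits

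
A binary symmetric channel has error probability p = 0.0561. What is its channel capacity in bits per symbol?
0.6882 bits

For a binary symmetric channel (BSC) with error probability p:
Capacity C = 1 - H(p) bits per symbol

where H(p) = -p log₂(p) - (1-p) log₂(1-p) is the binary entropy function.

H(0.0561) = 0.3118 bits
C = 1 - 0.3118 = 0.6882 bits per symbol

This means we can reliably transmit up to 0.6882 bits of information per channel use.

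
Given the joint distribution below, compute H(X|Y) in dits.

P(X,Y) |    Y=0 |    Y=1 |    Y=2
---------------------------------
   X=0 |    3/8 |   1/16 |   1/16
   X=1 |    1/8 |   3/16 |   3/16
0.2442 dits

Using the chain rule: H(X|Y) = H(X,Y) - H(Y)

First, compute H(X,Y) = 0.6958 dits

Marginal P(Y) = (1/2, 1/4, 1/4)
H(Y) = 0.4515 dits

H(X|Y) = H(X,Y) - H(Y) = 0.6958 - 0.4515 = 0.2442 dits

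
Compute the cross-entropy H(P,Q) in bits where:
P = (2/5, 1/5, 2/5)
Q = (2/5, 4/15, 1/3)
1.5441 bits

Cross-entropy: H(P,Q) = -Σ p(x) log q(x)

Alternatively: H(P,Q) = H(P) + D_KL(P||Q)
H(P) = 1.5219 bits
D_KL(P||Q) = 0.0222 bits

H(P,Q) = 1.5219 + 0.0222 = 1.5441 bits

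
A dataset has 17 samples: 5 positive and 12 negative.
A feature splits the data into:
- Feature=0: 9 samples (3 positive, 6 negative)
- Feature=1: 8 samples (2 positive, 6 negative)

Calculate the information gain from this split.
0.0060 bits

Information Gain = H(Y) - H(Y|Feature)

Before split:
P(positive) = 5/17 = 0.2941
H(Y) = 0.8740 bits

After split:
Feature=0: H = 0.9183 bits (weight = 9/17)
Feature=1: H = 0.8113 bits (weight = 8/17)
H(Y|Feature) = (9/17)×0.9183 + (8/17)×0.8113 = 0.8679 bits

Information Gain = 0.8740 - 0.8679 = 0.0060 bits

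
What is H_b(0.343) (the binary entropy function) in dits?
0.2793 dits

The binary entropy function is:
H(p) = -p log(p) - (1-p) log(1-p)

H(0.343) = -0.343 × log_10(0.343) - 0.657 × log_10(0.657)
H(0.343) = 0.2793 dits

Note: Binary entropy is maximized at p=0.5 (H=1 bit) and minimized at p=0 or p=1 (H=0).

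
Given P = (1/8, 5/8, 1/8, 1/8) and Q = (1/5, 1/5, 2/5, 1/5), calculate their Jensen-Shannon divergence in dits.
0.0452 dits

Jensen-Shannon divergence is:
JSD(P||Q) = 0.5 × D_KL(P||M) + 0.5 × D_KL(Q||M)
where M = 0.5 × (P + Q) is the mixture distribution.

M = 0.5 × (1/8, 5/8, 1/8, 1/8) + 0.5 × (1/5, 1/5, 2/5, 1/5) = (0.1625, 0.4125, 0.2625, 0.1625)

D_KL(P||M) = 0.0440 dits
D_KL(Q||M) = 0.0464 dits

JSD(P||Q) = 0.5 × 0.0440 + 0.5 × 0.0464 = 0.0452 dits

Unlike KL divergence, JSD is symmetric and bounded: 0 ≤ JSD ≤ log(2).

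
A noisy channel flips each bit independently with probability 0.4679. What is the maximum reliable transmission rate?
0.0030 bits

For a binary symmetric channel (BSC) with error probability p:
Capacity C = 1 - H(p) bits per symbol

where H(p) = -p log₂(p) - (1-p) log₂(1-p) is the binary entropy function.

H(0.4679) = 0.9970 bits
C = 1 - 0.9970 = 0.0030 bits per symbol

This means we can reliably transmit up to 0.0030 bits of information per channel use.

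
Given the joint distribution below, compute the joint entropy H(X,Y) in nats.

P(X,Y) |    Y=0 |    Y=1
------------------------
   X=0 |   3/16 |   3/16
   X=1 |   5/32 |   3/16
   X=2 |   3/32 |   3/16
1.7674 nats

Joint entropy is H(X,Y) = -Σ_{x,y} p(x,y) log p(x,y).

Summing over all non-zero entries:
H(X,Y) = -[3/16·log_e(3/16) + 3/16·log_e(3/16) + 5/32·log_e(5/32) + 3/16·log_e(3/16) + 3/32·log_e(3/32) + 3/16·log_e(3/16)]
H(X,Y) = 1.7674 nats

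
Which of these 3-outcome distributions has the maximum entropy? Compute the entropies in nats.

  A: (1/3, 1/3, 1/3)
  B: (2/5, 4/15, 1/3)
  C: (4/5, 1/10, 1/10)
A

For a discrete distribution over n outcomes, entropy is maximized by the uniform distribution.

Computing entropies:
H(A) = 1.0986 nats
H(B) = 1.0852 nats
H(C) = 0.6390 nats

The uniform distribution (where all probabilities equal 1/3) achieves the maximum entropy of log_e(3) = 1.0986 nats.

Distribution A has the highest entropy.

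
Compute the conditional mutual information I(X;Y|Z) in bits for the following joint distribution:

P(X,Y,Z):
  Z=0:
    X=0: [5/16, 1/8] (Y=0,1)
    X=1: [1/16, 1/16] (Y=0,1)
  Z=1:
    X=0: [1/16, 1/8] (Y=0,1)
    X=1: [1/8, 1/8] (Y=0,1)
0.0228 bits

Conditional mutual information: I(X;Y|Z) = H(X|Z) + H(Y|Z) - H(X,Y|Z)

H(Z) = 0.9887
H(X,Z) = 1.8496 → H(X|Z) = 0.8609
H(Y,Z) = 1.9363 → H(Y|Z) = 0.9476
H(X,Y,Z) = 2.7744 → H(X,Y|Z) = 1.7857

I(X;Y|Z) = 0.8609 + 0.9476 - 1.7857 = 0.0228 bits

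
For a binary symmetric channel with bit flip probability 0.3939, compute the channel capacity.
0.0327 bits

For a binary symmetric channel (BSC) with error probability p:
Capacity C = 1 - H(p) bits per symbol

where H(p) = -p log₂(p) - (1-p) log₂(1-p) is the binary entropy function.

H(0.3939) = 0.9673 bits
C = 1 - 0.9673 = 0.0327 bits per symbol

This means we can reliably transmit up to 0.0327 bits of information per channel use.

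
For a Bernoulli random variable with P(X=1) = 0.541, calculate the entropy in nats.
0.6898 nats

The binary entropy function is:
H(p) = -p log(p) - (1-p) log(1-p)

H(0.541) = -0.541 × log_e(0.541) - 0.459 × log_e(0.459)
H(0.541) = 0.6898 nats

Note: Binary entropy is maximized at p=0.5 (H=1 bit) and minimized at p=0 or p=1 (H=0).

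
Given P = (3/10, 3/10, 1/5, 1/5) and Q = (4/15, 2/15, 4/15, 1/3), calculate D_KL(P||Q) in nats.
0.1189 nats

KL divergence: D_KL(P||Q) = Σ p(x) log(p(x)/q(x))

Computing term by term:
  x=0: 3/10 × log_e[(3/10)/(4/15)] = 3/10 × 0.1178 = 0.0353
  x=1: 3/10 × log_e[(3/10)/(2/15)] = 3/10 × 0.8109 = 0.2433
  x=2: 1/5 × log_e[(1/5)/(4/15)] = 1/5 × -0.2877 = -0.0575
  x=3: 1/5 × log_e[(1/5)/(1/3)] = 1/5 × -0.5108 = -0.1022

D_KL(P||Q) = 0.1189 nats

Note: KL divergence is always non-negative and equals 0 iff P = Q.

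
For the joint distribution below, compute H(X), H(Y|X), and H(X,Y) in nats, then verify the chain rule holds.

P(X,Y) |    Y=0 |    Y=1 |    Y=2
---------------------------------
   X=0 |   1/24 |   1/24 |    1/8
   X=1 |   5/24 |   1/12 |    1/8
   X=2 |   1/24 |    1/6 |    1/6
H(X,Y) = 2.0482, H(X) = 1.0594, H(Y|X) = 0.9889 (all in nats)

Chain rule: H(X,Y) = H(X) + H(Y|X)

Left side — joint entropy directly:
H(X,Y) = -Σ p(x,y) log p(x,y) = 2.0482 nats

Right side — compute H(Y|X) from the conditional distributions:
P(X) = (5/24, 5/12, 3/8), so H(X) = 1.0594 nats
H(Y|X) = Σ_x P(X=x) · H(Y|X=x):
  P(Y|X=0) = (1/5, 1/5, 3/5), H(Y|X=0) = 0.9503, weight P(X=0) = 5/24
  P(Y|X=1) = (1/2, 1/5, 3/10), H(Y|X=1) = 1.0297, weight P(X=1) = 5/12
  P(Y|X=2) = (1/9, 4/9, 4/9), H(Y|X=2) = 0.9650, weight P(X=2) = 3/8
H(Y|X) = 0.9889 nats

H(X) + H(Y|X) = 1.0594 + 0.9889 = 2.0482 nats

Both sides equal 2.0482 nats. ✓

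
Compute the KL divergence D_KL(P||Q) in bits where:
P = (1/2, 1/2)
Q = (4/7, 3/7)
0.0149 bits

KL divergence: D_KL(P||Q) = Σ p(x) log(p(x)/q(x))

Computing term by term:
  x=0: 1/2 × log_2[(1/2)/(4/7)] = 1/2 × -0.1926 = -0.0963
  x=1: 1/2 × log_2[(1/2)/(3/7)] = 1/2 × 0.2224 = 0.1112

D_KL(P||Q) = 0.0149 bits

Note: KL divergence is always non-negative and equals 0 iff P = Q.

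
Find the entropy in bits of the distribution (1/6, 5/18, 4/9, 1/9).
1.8163 bits

Shannon entropy is H(X) = -Σ p(x) log p(x).

For P = (1/6, 5/18, 4/9, 1/9):
H = -1/6 × log_2(1/6) -5/18 × log_2(5/18) -4/9 × log_2(4/9) -1/9 × log_2(1/9)
H = 1.8163 bits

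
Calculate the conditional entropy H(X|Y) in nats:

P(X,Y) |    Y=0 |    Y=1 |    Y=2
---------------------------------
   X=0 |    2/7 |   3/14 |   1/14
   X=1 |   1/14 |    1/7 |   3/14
0.5797 nats

Using the chain rule: H(X|Y) = H(X,Y) - H(Y)

First, compute H(X,Y) = 1.6731 nats

Marginal P(Y) = (5/14, 5/14, 2/7)
H(Y) = 1.0934 nats

H(X|Y) = H(X,Y) - H(Y) = 1.6731 - 1.0934 = 0.5797 nats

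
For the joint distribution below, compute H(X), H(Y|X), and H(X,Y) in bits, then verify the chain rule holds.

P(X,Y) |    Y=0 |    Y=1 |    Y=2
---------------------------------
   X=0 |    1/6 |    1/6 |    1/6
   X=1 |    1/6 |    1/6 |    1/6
H(X,Y) = 2.5850, H(X) = 1.0000, H(Y|X) = 1.5850 (all in bits)

Chain rule: H(X,Y) = H(X) + H(Y|X)

Left side — joint entropy directly:
H(X,Y) = -Σ p(x,y) log p(x,y) = 2.5850 bits

Right side — compute H(Y|X) from the conditional distributions:
P(X) = (1/2, 1/2), so H(X) = 1.0000 bits
H(Y|X) = Σ_x P(X=x) · H(Y|X=x):
  P(Y|X=0) = (1/3, 1/3, 1/3), H(Y|X=0) = 1.5850, weight P(X=0) = 1/2
  P(Y|X=1) = (1/3, 1/3, 1/3), H(Y|X=1) = 1.5850, weight P(X=1) = 1/2
H(Y|X) = 1.5850 bits

H(X) + H(Y|X) = 1.0000 + 1.5850 = 2.5850 bits

Both sides equal 2.5850 bits. ✓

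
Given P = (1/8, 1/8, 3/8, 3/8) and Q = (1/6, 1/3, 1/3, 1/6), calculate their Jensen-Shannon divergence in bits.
0.0681 bits

Jensen-Shannon divergence is:
JSD(P||Q) = 0.5 × D_KL(P||M) + 0.5 × D_KL(Q||M)
where M = 0.5 × (P + Q) is the mixture distribution.

M = 0.5 × (1/8, 1/8, 3/8, 3/8) + 0.5 × (1/6, 1/3, 1/3, 1/6) = (0.145833, 0.229167, 0.354167, 0.270833)

D_KL(P||M) = 0.0699 bits
D_KL(Q||M) = 0.0664 bits

JSD(P||Q) = 0.5 × 0.0699 + 0.5 × 0.0664 = 0.0681 bits

Unlike KL divergence, JSD is symmetric and bounded: 0 ≤ JSD ≤ log(2).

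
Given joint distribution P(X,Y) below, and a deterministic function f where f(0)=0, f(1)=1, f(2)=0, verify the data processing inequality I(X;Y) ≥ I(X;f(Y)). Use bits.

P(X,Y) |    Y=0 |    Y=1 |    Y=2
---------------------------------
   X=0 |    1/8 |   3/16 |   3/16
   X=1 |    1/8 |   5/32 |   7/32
I(X;Y) = 0.0038, I(X;f(Y)) = 0.0031, inequality holds: 0.0038 ≥ 0.0031

Data Processing Inequality: For any Markov chain X → Y → Z, we have I(X;Y) ≥ I(X;Z).

Here Z = f(Y) is a deterministic function of Y, forming X → Y → Z.

Original I(X;Y) = 0.0038 bits

After applying f:
P(X,Z) where Z=f(Y):
- P(X,Z=0) = P(X,Y=0) + P(X,Y=2)
- P(X,Z=1) = P(X,Y=1)

I(X;Z) = I(X;f(Y)) = 0.0031 bits

Verification: 0.0038 ≥ 0.0031 ✓

Information cannot be created by processing; the function f can only lose information about X.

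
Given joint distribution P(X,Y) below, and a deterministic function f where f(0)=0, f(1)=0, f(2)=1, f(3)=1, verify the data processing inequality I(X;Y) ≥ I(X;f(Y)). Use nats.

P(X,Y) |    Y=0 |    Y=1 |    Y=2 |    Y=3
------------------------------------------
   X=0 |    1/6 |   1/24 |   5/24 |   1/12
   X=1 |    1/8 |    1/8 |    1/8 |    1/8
I(X;Y) = 0.0395, I(X;f(Y)) = 0.0035, inequality holds: 0.0395 ≥ 0.0035

Data Processing Inequality: For any Markov chain X → Y → Z, we have I(X;Y) ≥ I(X;Z).

Here Z = f(Y) is a deterministic function of Y, forming X → Y → Z.

Original I(X;Y) = 0.0395 nats

After applying f:
P(X,Z) where Z=f(Y):
- P(X,Z=0) = P(X,Y=0) + P(X,Y=1)
- P(X,Z=1) = P(X,Y=2) + P(X,Y=3)

I(X;Z) = I(X;f(Y)) = 0.0035 nats

Verification: 0.0395 ≥ 0.0035 ✓

Information cannot be created by processing; the function f can only lose information about X.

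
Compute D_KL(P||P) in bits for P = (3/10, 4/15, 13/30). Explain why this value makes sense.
0.0000 bits

KL divergence satisfies the Gibbs inequality: D_KL(P||Q) ≥ 0 for all distributions P, Q.

D_KL(P||Q) = Σ p(x) log(p(x)/q(x))
Each term is p(x) × log_2(p(x)/p(x)) = p(x) × log_2(1) = 0, so the sum is 0.
D_KL(P||Q) = 0.0000 bits

When P = Q, the KL divergence is exactly 0, as there is no 'divergence' between identical distributions.

This non-negativity is a fundamental property: relative entropy cannot be negative because it measures how different Q is from P.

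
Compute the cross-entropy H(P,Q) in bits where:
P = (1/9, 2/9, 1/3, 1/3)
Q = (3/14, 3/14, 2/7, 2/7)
1.9457 bits

Cross-entropy: H(P,Q) = -Σ p(x) log q(x)

Alternatively: H(P,Q) = H(P) + D_KL(P||Q)
H(P) = 1.8911 bits
D_KL(P||Q) = 0.0546 bits

H(P,Q) = 1.8911 + 0.0546 = 1.9457 bits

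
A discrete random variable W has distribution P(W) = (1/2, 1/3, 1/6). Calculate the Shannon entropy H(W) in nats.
1.0114 nats

Shannon entropy is H(X) = -Σ p(x) log p(x).

For P = (1/2, 1/3, 1/6):
H = -1/2 × log_e(1/2) -1/3 × log_e(1/3) -1/6 × log_e(1/6)
H = 1.0114 nats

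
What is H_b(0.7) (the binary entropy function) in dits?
0.2653 dits

The binary entropy function is:
H(p) = -p log(p) - (1-p) log(1-p)

H(0.7) = -0.7 × log_10(0.7) - 0.3 × log_10(0.3)
H(0.7) = 0.2653 dits

Note: Binary entropy is maximized at p=0.5 (H=1 bit) and minimized at p=0 or p=1 (H=0).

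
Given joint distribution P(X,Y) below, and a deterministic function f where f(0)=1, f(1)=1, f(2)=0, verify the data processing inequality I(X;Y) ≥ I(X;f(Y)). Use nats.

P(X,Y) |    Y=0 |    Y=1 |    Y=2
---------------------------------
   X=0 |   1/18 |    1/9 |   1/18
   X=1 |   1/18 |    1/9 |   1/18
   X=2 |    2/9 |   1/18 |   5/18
I(X;Y) = 0.1031, I(X;f(Y)) = 0.0332, inequality holds: 0.1031 ≥ 0.0332

Data Processing Inequality: For any Markov chain X → Y → Z, we have I(X;Y) ≥ I(X;Z).

Here Z = f(Y) is a deterministic function of Y, forming X → Y → Z.

Original I(X;Y) = 0.1031 nats

After applying f:
P(X,Z) where Z=f(Y):
- P(X,Z=0) = P(X,Y=2)
- P(X,Z=1) = P(X,Y=0) + P(X,Y=1)

I(X;Z) = I(X;f(Y)) = 0.0332 nats

Verification: 0.1031 ≥ 0.0332 ✓

Information cannot be created by processing; the function f can only lose information about X.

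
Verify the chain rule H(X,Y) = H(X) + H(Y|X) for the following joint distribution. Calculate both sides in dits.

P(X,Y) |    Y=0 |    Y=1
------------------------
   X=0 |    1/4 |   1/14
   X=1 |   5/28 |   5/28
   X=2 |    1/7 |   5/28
H(X,Y) = 0.7539, H(X) = 0.4766, H(Y|X) = 0.2774 (all in dits)

Chain rule: H(X,Y) = H(X) + H(Y|X)

Left side — joint entropy directly:
H(X,Y) = -Σ p(x,y) log p(x,y) = 0.7539 dits

Right side — compute H(Y|X) from the conditional distributions:
P(X) = (9/28, 5/14, 9/28), so H(X) = 0.4766 dits
H(Y|X) = Σ_x P(X=x) · H(Y|X=x):
  P(Y|X=0) = (7/9, 2/9), H(Y|X=0) = 0.2300, weight P(X=0) = 9/28
  P(Y|X=1) = (1/2, 1/2), H(Y|X=1) = 0.3010, weight P(X=1) = 5/14
  P(Y|X=2) = (4/9, 5/9), H(Y|X=2) = 0.2983, weight P(X=2) = 9/28
H(Y|X) = 0.2774 dits

H(X) + H(Y|X) = 0.4766 + 0.2774 = 0.7539 dits

Both sides equal 0.7539 dits. ✓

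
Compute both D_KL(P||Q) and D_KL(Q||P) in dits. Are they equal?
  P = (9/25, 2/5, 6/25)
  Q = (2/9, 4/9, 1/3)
D_KL(P||Q) = 0.0229, D_KL(Q||P) = 0.0213

KL divergence is not symmetric: D_KL(P||Q) ≠ D_KL(Q||P) in general.

D_KL(P||Q) = 0.0229 dits
D_KL(Q||P) = 0.0213 dits

No, they are not equal!

This asymmetry is why KL divergence is not a true distance metric.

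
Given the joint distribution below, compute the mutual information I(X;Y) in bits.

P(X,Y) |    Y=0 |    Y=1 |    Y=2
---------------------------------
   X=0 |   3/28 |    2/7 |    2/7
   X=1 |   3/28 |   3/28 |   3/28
0.0274 bits

Mutual information: I(X;Y) = H(X) + H(Y) - H(X,Y)

Marginals:
P(X) = (19/28, 9/28), H(X) = 0.9059 bits
P(Y) = (3/14, 11/28, 11/28), H(Y) = 1.5353 bits

Joint entropy: H(X,Y) = 2.4138 bits

I(X;Y) = 0.9059 + 1.5353 - 2.4138 = 0.0274 bits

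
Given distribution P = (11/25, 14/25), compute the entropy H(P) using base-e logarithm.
0.6859 nats

Shannon entropy is H(X) = -Σ p(x) log p(x).

For P = (11/25, 14/25):
H = -11/25 × log_e(11/25) -14/25 × log_e(14/25)
H = 0.6859 nats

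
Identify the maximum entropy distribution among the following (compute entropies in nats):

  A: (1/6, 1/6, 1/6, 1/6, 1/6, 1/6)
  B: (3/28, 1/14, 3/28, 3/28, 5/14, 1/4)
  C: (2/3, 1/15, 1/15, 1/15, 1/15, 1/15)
A

For a discrete distribution over n outcomes, entropy is maximized by the uniform distribution.

Computing entropies:
H(A) = 1.7918 nats
H(B) = 1.6207 nats
H(C) = 1.1730 nats

The uniform distribution (where all probabilities equal 1/6) achieves the maximum entropy of log_e(6) = 1.7918 nats.

Distribution A has the highest entropy.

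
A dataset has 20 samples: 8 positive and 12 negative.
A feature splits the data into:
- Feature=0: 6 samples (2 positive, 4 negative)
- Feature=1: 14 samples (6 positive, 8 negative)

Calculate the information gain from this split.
0.0058 bits

Information Gain = H(Y) - H(Y|Feature)

Before split:
P(positive) = 8/20 = 0.4000
H(Y) = 0.9710 bits

After split:
Feature=0: H = 0.9183 bits (weight = 6/20)
Feature=1: H = 0.9852 bits (weight = 14/20)
H(Y|Feature) = (6/20)×0.9183 + (14/20)×0.9852 = 0.9651 bits

Information Gain = 0.9710 - 0.9651 = 0.0058 bits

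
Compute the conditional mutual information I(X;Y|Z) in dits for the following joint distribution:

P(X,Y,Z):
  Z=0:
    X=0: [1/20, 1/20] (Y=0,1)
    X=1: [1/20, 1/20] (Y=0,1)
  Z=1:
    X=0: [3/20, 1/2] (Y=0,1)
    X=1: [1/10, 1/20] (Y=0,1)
0.0218 dits

Conditional mutual information: I(X;Y|Z) = H(X|Z) + H(Y|Z) - H(X,Y|Z)

H(Z) = 0.2173
H(X,Z) = 0.4452 → H(X|Z) = 0.2279
H(Y,Z) = 0.4933 → H(Y|Z) = 0.2760
H(X,Y,Z) = 0.6994 → H(X,Y|Z) = 0.4820

I(X;Y|Z) = 0.2279 + 0.2760 - 0.4820 = 0.0218 dits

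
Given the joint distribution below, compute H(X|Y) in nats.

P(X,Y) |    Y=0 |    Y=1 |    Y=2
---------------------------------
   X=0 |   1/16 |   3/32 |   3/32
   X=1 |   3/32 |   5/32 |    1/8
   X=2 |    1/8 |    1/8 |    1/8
1.0772 nats

Using the chain rule: H(X|Y) = H(X,Y) - H(Y)

First, compute H(X,Y) = 2.1688 nats

Marginal P(Y) = (9/32, 3/8, 11/32)
H(Y) = 1.0916 nats

H(X|Y) = H(X,Y) - H(Y) = 2.1688 - 1.0916 = 1.0772 nats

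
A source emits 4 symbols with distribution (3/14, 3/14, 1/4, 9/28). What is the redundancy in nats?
0.0147 nats

Redundancy measures how far a source is from maximum entropy:
R = H_max - H(X)

Maximum entropy for 4 symbols: H_max = log_e(4) = 1.3863 nats
Actual entropy: H(X) = 1.3716 nats
Redundancy: R = 1.3863 - 1.3716 = 0.0147 nats

This redundancy represents potential for compression: the source could be compressed by 0.0147 nats per symbol.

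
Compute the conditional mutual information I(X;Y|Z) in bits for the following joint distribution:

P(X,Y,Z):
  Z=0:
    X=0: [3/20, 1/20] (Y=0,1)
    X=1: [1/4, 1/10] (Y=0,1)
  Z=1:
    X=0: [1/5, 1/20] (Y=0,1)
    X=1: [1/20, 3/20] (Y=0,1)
0.1038 bits

Conditional mutual information: I(X;Y|Z) = H(X|Z) + H(Y|Z) - H(X,Y|Z)

H(Z) = 0.9928
H(X,Z) = 1.9589 → H(X|Z) = 0.9661
H(Y,Z) = 1.9037 → H(Y|Z) = 0.9109
H(X,Y,Z) = 2.7660 → H(X,Y|Z) = 1.7732

I(X;Y|Z) = 0.9661 + 0.9109 - 1.7732 = 0.1038 bits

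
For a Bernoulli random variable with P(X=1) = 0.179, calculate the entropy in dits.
0.2041 dits

The binary entropy function is:
H(p) = -p log(p) - (1-p) log(1-p)

H(0.179) = -0.179 × log_10(0.179) - 0.821 × log_10(0.821)
H(0.179) = 0.2041 dits

Note: Binary entropy is maximized at p=0.5 (H=1 bit) and minimized at p=0 or p=1 (H=0).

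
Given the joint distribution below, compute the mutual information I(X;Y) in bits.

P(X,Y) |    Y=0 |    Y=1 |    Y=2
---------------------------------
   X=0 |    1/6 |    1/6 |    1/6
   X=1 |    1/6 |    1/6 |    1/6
0.0000 bits

Mutual information: I(X;Y) = H(X) + H(Y) - H(X,Y)

Marginals:
P(X) = (1/2, 1/2), H(X) = 1.0000 bits
P(Y) = (1/3, 1/3, 1/3), H(Y) = 1.5850 bits

Joint entropy: H(X,Y) = 2.5850 bits

I(X;Y) = 1.0000 + 1.5850 - 2.5850 = 0.0000 bits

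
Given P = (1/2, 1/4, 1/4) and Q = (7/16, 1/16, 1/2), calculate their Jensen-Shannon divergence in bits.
0.0756 bits

Jensen-Shannon divergence is:
JSD(P||Q) = 0.5 × D_KL(P||M) + 0.5 × D_KL(Q||M)
where M = 0.5 × (P + Q) is the mixture distribution.

M = 0.5 × (1/2, 1/4, 1/4) + 0.5 × (7/16, 1/16, 1/2) = (15/32, 5/32, 3/8)

D_KL(P||M) = 0.0698 bits
D_KL(Q||M) = 0.0814 bits

JSD(P||Q) = 0.5 × 0.0698 + 0.5 × 0.0814 = 0.0756 bits

Unlike KL divergence, JSD is symmetric and bounded: 0 ≤ JSD ≤ log(2).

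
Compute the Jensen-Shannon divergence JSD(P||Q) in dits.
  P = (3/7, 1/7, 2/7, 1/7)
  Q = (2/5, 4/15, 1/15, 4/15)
0.0243 dits

Jensen-Shannon divergence is:
JSD(P||Q) = 0.5 × D_KL(P||M) + 0.5 × D_KL(Q||M)
where M = 0.5 × (P + Q) is the mixture distribution.

M = 0.5 × (3/7, 1/7, 2/7, 1/7) + 0.5 × (2/5, 4/15, 1/15, 4/15) = (0.414286, 0.204762, 0.17619, 0.204762)

D_KL(P||M) = 0.0216 dits
D_KL(Q||M) = 0.0269 dits

JSD(P||Q) = 0.5 × 0.0216 + 0.5 × 0.0269 = 0.0243 dits

Unlike KL divergence, JSD is symmetric and bounded: 0 ≤ JSD ≤ log(2).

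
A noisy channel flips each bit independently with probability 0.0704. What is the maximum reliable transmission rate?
0.6326 bits

For a binary symmetric channel (BSC) with error probability p:
Capacity C = 1 - H(p) bits per symbol

where H(p) = -p log₂(p) - (1-p) log₂(1-p) is the binary entropy function.

H(0.0704) = 0.3674 bits
C = 1 - 0.3674 = 0.6326 bits per symbol

This means we can reliably transmit up to 0.6326 bits of information per channel use.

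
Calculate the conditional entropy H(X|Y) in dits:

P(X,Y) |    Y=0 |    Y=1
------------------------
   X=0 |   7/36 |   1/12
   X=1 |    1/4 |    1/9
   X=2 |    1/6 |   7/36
0.4625 dits

Using the chain rule: H(X|Y) = H(X,Y) - H(Y)

First, compute H(X,Y) = 0.7527 dits

Marginal P(Y) = (11/18, 7/18)
H(Y) = 0.2902 dits

H(X|Y) = H(X,Y) - H(Y) = 0.7527 - 0.2902 = 0.4625 dits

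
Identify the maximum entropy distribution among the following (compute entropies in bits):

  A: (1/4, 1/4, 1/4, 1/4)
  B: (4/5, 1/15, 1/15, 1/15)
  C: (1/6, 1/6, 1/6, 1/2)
A

For a discrete distribution over n outcomes, entropy is maximized by the uniform distribution.

Computing entropies:
H(A) = 2.0000 bits
H(B) = 1.0389 bits
H(C) = 1.7925 bits

The uniform distribution (where all probabilities equal 1/4) achieves the maximum entropy of log_2(4) = 2.0000 bits.

Distribution A has the highest entropy.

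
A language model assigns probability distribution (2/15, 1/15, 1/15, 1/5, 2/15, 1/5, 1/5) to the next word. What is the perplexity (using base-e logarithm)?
6.4498

Perplexity is e^H (or exp(H) for natural log).

First, H = -Σ p log p = 1.8640 nats
Perplexity = e^1.8640 = 6.4498

Interpretation: The model's uncertainty is equivalent to choosing uniformly among 6.4 options.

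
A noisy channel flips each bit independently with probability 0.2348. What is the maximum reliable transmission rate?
0.2137 bits

For a binary symmetric channel (BSC) with error probability p:
Capacity C = 1 - H(p) bits per symbol

where H(p) = -p log₂(p) - (1-p) log₂(1-p) is the binary entropy function.

H(0.2348) = 0.7863 bits
C = 1 - 0.7863 = 0.2137 bits per symbol

This means we can reliably transmit up to 0.2137 bits of information per channel use.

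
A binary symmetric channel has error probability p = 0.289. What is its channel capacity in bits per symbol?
0.1326 bits

For a binary symmetric channel (BSC) with error probability p:
Capacity C = 1 - H(p) bits per symbol

where H(p) = -p log₂(p) - (1-p) log₂(1-p) is the binary entropy function.

H(0.289) = 0.8674 bits
C = 1 - 0.8674 = 0.1326 bits per symbol

This means we can reliably transmit up to 0.1326 bits of information per channel use.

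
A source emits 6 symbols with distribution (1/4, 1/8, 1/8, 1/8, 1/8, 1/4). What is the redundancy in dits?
0.0256 dits

Redundancy measures how far a source is from maximum entropy:
R = H_max - H(X)

Maximum entropy for 6 symbols: H_max = log_10(6) = 0.7782 dits
Actual entropy: H(X) = 0.7526 dits
Redundancy: R = 0.7782 - 0.7526 = 0.0256 dits

This redundancy represents potential for compression: the source could be compressed by 0.0256 dits per symbol.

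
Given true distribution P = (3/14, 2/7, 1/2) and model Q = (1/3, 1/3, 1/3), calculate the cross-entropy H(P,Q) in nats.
1.0986 nats

Cross-entropy: H(P,Q) = -Σ p(x) log q(x)

Alternatively: H(P,Q) = H(P) + D_KL(P||Q)
H(P) = 1.0346 nats
D_KL(P||Q) = 0.0640 nats

H(P,Q) = 1.0346 + 0.0640 = 1.0986 nats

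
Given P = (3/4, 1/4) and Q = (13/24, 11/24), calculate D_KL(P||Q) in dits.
0.0402 dits

KL divergence: D_KL(P||Q) = Σ p(x) log(p(x)/q(x))

Computing term by term:
  x=0: 3/4 × log_10[(3/4)/(13/24)] = 3/4 × 0.1413 = 0.1060
  x=1: 1/4 × log_10[(1/4)/(11/24)] = 1/4 × -0.2632 = -0.0658

D_KL(P||Q) = 0.0402 dits

Note: KL divergence is always non-negative and equals 0 iff P = Q.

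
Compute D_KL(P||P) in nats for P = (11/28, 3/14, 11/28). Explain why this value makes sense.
0.0000 nats

KL divergence satisfies the Gibbs inequality: D_KL(P||Q) ≥ 0 for all distributions P, Q.

D_KL(P||Q) = Σ p(x) log(p(x)/q(x))
Each term is p(x) × log_e(p(x)/p(x)) = p(x) × log_e(1) = 0, so the sum is 0.
D_KL(P||Q) = 0.0000 nats

When P = Q, the KL divergence is exactly 0, as there is no 'divergence' between identical distributions.

This non-negativity is a fundamental property: relative entropy cannot be negative because it measures how different Q is from P.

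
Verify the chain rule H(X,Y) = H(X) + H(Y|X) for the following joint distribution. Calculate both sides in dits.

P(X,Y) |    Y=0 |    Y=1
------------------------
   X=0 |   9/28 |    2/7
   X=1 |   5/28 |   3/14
H(X,Y) = 0.5908, H(X) = 0.2910, H(Y|X) = 0.2999 (all in dits)

Chain rule: H(X,Y) = H(X) + H(Y|X)

Left side — joint entropy directly:
H(X,Y) = -Σ p(x,y) log p(x,y) = 0.5908 dits

Right side — compute H(Y|X) from the conditional distributions:
P(X) = (17/28, 11/28), so H(X) = 0.2910 dits
H(Y|X) = Σ_x P(X=x) · H(Y|X=x):
  P(Y|X=0) = (9/17, 8/17), H(Y|X=0) = 0.3003, weight P(X=0) = 17/28
  P(Y|X=1) = (5/11, 6/11), H(Y|X=1) = 0.2992, weight P(X=1) = 11/28
H(Y|X) = 0.2999 dits

H(X) + H(Y|X) = 0.2910 + 0.2999 = 0.5908 dits

Both sides equal 0.5908 dits. ✓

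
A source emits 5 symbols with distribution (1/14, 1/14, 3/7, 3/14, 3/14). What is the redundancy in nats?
0.2091 nats

Redundancy measures how far a source is from maximum entropy:
R = H_max - H(X)

Maximum entropy for 5 symbols: H_max = log_e(5) = 1.6094 nats
Actual entropy: H(X) = 1.4003 nats
Redundancy: R = 1.6094 - 1.4003 = 0.2091 nats

This redundancy represents potential for compression: the source could be compressed by 0.2091 nats per symbol.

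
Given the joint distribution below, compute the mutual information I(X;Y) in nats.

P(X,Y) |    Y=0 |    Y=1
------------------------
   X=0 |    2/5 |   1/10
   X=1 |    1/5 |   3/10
0.0863 nats

Mutual information: I(X;Y) = H(X) + H(Y) - H(X,Y)

Marginals:
P(X) = (1/2, 1/2), H(X) = 0.6931 nats
P(Y) = (3/5, 2/5), H(Y) = 0.6730 nats

Joint entropy: H(X,Y) = 1.2799 nats

I(X;Y) = 0.6931 + 0.6730 - 1.2799 = 0.0863 nats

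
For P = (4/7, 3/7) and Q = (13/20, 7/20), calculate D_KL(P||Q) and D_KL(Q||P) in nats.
D_KL(P||Q) = 0.0132, D_KL(Q||P) = 0.0129

KL divergence is not symmetric: D_KL(P||Q) ≠ D_KL(Q||P) in general.

D_KL(P||Q) = 0.0132 nats
D_KL(Q||P) = 0.0129 nats

No, they are not equal!

This asymmetry is why KL divergence is not a true distance metric.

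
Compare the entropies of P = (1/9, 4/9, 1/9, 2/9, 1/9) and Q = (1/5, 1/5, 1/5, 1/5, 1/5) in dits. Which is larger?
Q

Computing entropies in dits:
H(P) = 0.6198
H(Q) = 0.6990

Distribution Q has higher entropy.

Intuition: The distribution closer to uniform (more spread out) has higher entropy.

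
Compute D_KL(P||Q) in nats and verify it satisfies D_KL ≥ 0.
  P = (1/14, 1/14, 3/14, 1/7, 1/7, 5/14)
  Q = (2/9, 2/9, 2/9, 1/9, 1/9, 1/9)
0.3189 nats

KL divergence satisfies the Gibbs inequality: D_KL(P||Q) ≥ 0 for all distributions P, Q.

D_KL(P||Q) = Σ p(x) log(p(x)/q(x))
Term by term:
  x=0: 1/14 × log_e[(1/14)/(2/9)] = -0.0811
  x=1: 1/14 × log_e[(1/14)/(2/9)] = -0.0811
  x=2: 3/14 × log_e[(3/14)/(2/9)] = -0.0078
  x=3: 1/7 × log_e[(1/7)/(1/9)] = 0.0359
  x=4: 1/7 × log_e[(1/7)/(1/9)] = 0.0359
  x=5: 5/14 × log_e[(5/14)/(1/9)] = 0.4170
D_KL(P||Q) = 0.3189 nats

D_KL(P||Q) = 0.3189 ≥ 0 ✓

This non-negativity is a fundamental property: relative entropy cannot be negative because it measures how different Q is from P.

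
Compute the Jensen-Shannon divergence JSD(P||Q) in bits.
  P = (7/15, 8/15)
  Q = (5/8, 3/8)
0.0183 bits

Jensen-Shannon divergence is:
JSD(P||Q) = 0.5 × D_KL(P||M) + 0.5 × D_KL(Q||M)
where M = 0.5 × (P + Q) is the mixture distribution.

M = 0.5 × (7/15, 8/15) + 0.5 × (5/8, 3/8) = (0.545833, 0.454167)

D_KL(P||M) = 0.0181 bits
D_KL(Q||M) = 0.0185 bits

JSD(P||Q) = 0.5 × 0.0181 + 0.5 × 0.0185 = 0.0183 bits

Unlike KL divergence, JSD is symmetric and bounded: 0 ≤ JSD ≤ log(2).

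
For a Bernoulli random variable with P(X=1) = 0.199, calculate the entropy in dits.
0.2167 dits

The binary entropy function is:
H(p) = -p log(p) - (1-p) log(1-p)

H(0.199) = -0.199 × log_10(0.199) - 0.801 × log_10(0.801)
H(0.199) = 0.2167 dits

Note: Binary entropy is maximized at p=0.5 (H=1 bit) and minimized at p=0 or p=1 (H=0).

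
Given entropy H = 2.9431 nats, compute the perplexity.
18.9746

Perplexity is e^H (or exp(H) for natural log).

H = 2.9431 nats
Perplexity = e^2.9431 = 18.9746

Interpretation: The model's uncertainty is equivalent to choosing uniformly among 19.0 options.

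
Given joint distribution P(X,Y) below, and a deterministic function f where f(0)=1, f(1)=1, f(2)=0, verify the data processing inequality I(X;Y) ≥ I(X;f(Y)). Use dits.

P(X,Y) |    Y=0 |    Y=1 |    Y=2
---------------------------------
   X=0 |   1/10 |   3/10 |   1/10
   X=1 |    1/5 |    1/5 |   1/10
I(X;Y) = 0.0118, I(X;f(Y)) = 0.0000, inequality holds: 0.0118 ≥ 0.0000

Data Processing Inequality: For any Markov chain X → Y → Z, we have I(X;Y) ≥ I(X;Z).

Here Z = f(Y) is a deterministic function of Y, forming X → Y → Z.

Original I(X;Y) = 0.0118 dits

After applying f:
P(X,Z) where Z=f(Y):
- P(X,Z=0) = P(X,Y=2)
- P(X,Z=1) = P(X,Y=0) + P(X,Y=1)

I(X;Z) = I(X;f(Y)) = 0.0000 dits

Verification: 0.0118 ≥ 0.0000 ✓

Information cannot be created by processing; the function f can only lose information about X.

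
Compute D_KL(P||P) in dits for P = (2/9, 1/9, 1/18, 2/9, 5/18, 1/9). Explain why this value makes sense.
0.0000 dits

KL divergence satisfies the Gibbs inequality: D_KL(P||Q) ≥ 0 for all distributions P, Q.

D_KL(P||Q) = Σ p(x) log(p(x)/q(x))
Each term is p(x) × log_10(p(x)/p(x)) = p(x) × log_10(1) = 0, so the sum is 0.
D_KL(P||Q) = 0.0000 dits

When P = Q, the KL divergence is exactly 0, as there is no 'divergence' between identical distributions.

This non-negativity is a fundamental property: relative entropy cannot be negative because it measures how different Q is from P.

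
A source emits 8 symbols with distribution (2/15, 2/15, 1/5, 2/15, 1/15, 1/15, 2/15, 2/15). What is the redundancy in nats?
0.0532 nats

Redundancy measures how far a source is from maximum entropy:
R = H_max - H(X)

Maximum entropy for 8 symbols: H_max = log_e(8) = 2.0794 nats
Actual entropy: H(X) = 2.0262 nats
Redundancy: R = 2.0794 - 2.0262 = 0.0532 nats

This redundancy represents potential for compression: the source could be compressed by 0.0532 nats per symbol.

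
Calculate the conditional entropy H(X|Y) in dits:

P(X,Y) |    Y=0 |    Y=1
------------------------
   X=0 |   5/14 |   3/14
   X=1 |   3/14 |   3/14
0.2932 dits

Using the chain rule: H(X|Y) = H(X,Y) - H(Y)

First, compute H(X,Y) = 0.5898 dits

Marginal P(Y) = (4/7, 3/7)
H(Y) = 0.2966 dits

H(X|Y) = H(X,Y) - H(Y) = 0.5898 - 0.2966 = 0.2932 dits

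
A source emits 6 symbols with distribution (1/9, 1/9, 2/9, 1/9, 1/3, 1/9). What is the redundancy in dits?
0.0498 dits

Redundancy measures how far a source is from maximum entropy:
R = H_max - H(X)

Maximum entropy for 6 symbols: H_max = log_10(6) = 0.7782 dits
Actual entropy: H(X) = 0.7283 dits
Redundancy: R = 0.7782 - 0.7283 = 0.0498 dits

This redundancy represents potential for compression: the source could be compressed by 0.0498 dits per symbol.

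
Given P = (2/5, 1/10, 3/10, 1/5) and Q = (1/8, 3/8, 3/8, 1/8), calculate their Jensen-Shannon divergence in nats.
0.0867 nats

Jensen-Shannon divergence is:
JSD(P||Q) = 0.5 × D_KL(P||M) + 0.5 × D_KL(Q||M)
where M = 0.5 × (P + Q) is the mixture distribution.

M = 0.5 × (2/5, 1/10, 3/10, 1/5) + 0.5 × (1/8, 3/8, 3/8, 1/8) = (0.2625, 0.2375, 0.3375, 0.1625)

D_KL(P||M) = 0.0882 nats
D_KL(Q||M) = 0.0853 nats

JSD(P||Q) = 0.5 × 0.0882 + 0.5 × 0.0853 = 0.0867 nats

Unlike KL divergence, JSD is symmetric and bounded: 0 ≤ JSD ≤ log(2).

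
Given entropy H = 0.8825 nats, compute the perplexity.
2.4169

Perplexity is e^H (or exp(H) for natural log).

H = 0.8825 nats
Perplexity = e^0.8825 = 2.4169

Interpretation: The model's uncertainty is equivalent to choosing uniformly among 2.4 options.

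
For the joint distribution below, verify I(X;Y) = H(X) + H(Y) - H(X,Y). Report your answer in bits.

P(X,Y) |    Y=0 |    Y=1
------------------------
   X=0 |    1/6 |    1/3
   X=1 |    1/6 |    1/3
I(X;Y) = 0.0000 bits

Mutual information has multiple equivalent forms:
- I(X;Y) = H(X) - H(X|Y)
- I(X;Y) = H(Y) - H(Y|X)
- I(X;Y) = H(X) + H(Y) - H(X,Y)

Computing all quantities:
H(X) = 1.0000, H(Y) = 0.9183, H(X,Y) = 1.9183
H(X|Y) = 1.0000, H(Y|X) = 0.9183

Verification:
H(X) - H(X|Y) = 1.0000 - 1.0000 = 0.0000
H(Y) - H(Y|X) = 0.9183 - 0.9183 = 0.0000
H(X) + H(Y) - H(X,Y) = 1.0000 + 0.9183 - 1.9183 = 0.0000

All forms give I(X;Y) = 0.0000 bits. ✓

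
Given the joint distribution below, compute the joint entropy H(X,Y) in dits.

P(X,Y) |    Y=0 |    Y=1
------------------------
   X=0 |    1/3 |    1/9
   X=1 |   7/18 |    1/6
0.5543 dits

Joint entropy is H(X,Y) = -Σ_{x,y} p(x,y) log p(x,y).

Summing over all non-zero entries:
H(X,Y) = -[1/3·log_10(1/3) + 1/9·log_10(1/9) + 7/18·log_10(7/18) + 1/6·log_10(1/6)]
H(X,Y) = 0.5543 dits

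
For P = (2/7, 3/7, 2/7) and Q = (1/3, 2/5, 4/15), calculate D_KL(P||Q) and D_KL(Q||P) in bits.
D_KL(P||Q) = 0.0076, D_KL(Q||P) = 0.0078

KL divergence is not symmetric: D_KL(P||Q) ≠ D_KL(Q||P) in general.

D_KL(P||Q) = 0.0076 bits
D_KL(Q||P) = 0.0078 bits

No, they are not equal!

This asymmetry is why KL divergence is not a true distance metric.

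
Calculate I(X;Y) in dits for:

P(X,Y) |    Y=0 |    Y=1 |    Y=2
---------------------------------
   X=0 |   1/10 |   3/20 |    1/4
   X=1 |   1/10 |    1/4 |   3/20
0.0110 dits

Mutual information: I(X;Y) = H(X) + H(Y) - H(X,Y)

Marginals:
P(X) = (1/2, 1/2), H(X) = 0.3010 dits
P(Y) = (1/5, 2/5, 2/5), H(Y) = 0.4581 dits

Joint entropy: H(X,Y) = 0.7482 dits

I(X;Y) = 0.3010 + 0.4581 - 0.7482 = 0.0110 dits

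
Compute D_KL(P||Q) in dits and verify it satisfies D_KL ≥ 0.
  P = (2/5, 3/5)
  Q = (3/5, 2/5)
0.0352 dits

KL divergence satisfies the Gibbs inequality: D_KL(P||Q) ≥ 0 for all distributions P, Q.

D_KL(P||Q) = Σ p(x) log(p(x)/q(x))
Term by term:
  x=0: 2/5 × log_10[(2/5)/(3/5)] = -0.0704
  x=1: 3/5 × log_10[(3/5)/(2/5)] = 0.1057
D_KL(P||Q) = 0.0352 dits

D_KL(P||Q) = 0.0352 ≥ 0 ✓

This non-negativity is a fundamental property: relative entropy cannot be negative because it measures how different Q is from P.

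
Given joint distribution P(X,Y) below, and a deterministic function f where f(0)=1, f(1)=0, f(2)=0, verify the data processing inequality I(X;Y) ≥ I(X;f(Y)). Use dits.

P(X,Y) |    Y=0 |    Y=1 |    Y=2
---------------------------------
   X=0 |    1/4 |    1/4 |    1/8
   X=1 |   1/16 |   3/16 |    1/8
I(X;Y) = 0.0144, I(X;f(Y)) = 0.0137, inequality holds: 0.0144 ≥ 0.0137

Data Processing Inequality: For any Markov chain X → Y → Z, we have I(X;Y) ≥ I(X;Z).

Here Z = f(Y) is a deterministic function of Y, forming X → Y → Z.

Original I(X;Y) = 0.0144 dits

After applying f:
P(X,Z) where Z=f(Y):
- P(X,Z=0) = P(X,Y=1) + P(X,Y=2)
- P(X,Z=1) = P(X,Y=0)

I(X;Z) = I(X;f(Y)) = 0.0137 dits

Verification: 0.0144 ≥ 0.0137 ✓

Information cannot be created by processing; the function f can only lose information about X.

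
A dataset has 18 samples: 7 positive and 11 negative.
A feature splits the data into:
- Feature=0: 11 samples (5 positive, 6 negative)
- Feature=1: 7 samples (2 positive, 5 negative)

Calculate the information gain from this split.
0.0210 bits

Information Gain = H(Y) - H(Y|Feature)

Before split:
P(positive) = 7/18 = 0.3889
H(Y) = 0.9641 bits

After split:
Feature=0: H = 0.9940 bits (weight = 11/18)
Feature=1: H = 0.8631 bits (weight = 7/18)
H(Y|Feature) = (11/18)×0.9940 + (7/18)×0.8631 = 0.9431 bits

Information Gain = 0.9641 - 0.9431 = 0.0210 bits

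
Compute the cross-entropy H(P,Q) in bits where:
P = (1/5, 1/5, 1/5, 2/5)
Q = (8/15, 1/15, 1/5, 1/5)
2.3559 bits

Cross-entropy: H(P,Q) = -Σ p(x) log q(x)

Alternatively: H(P,Q) = H(P) + D_KL(P||Q)
H(P) = 1.9219 bits
D_KL(P||Q) = 0.4340 bits

H(P,Q) = 1.9219 + 0.4340 = 2.3559 bits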